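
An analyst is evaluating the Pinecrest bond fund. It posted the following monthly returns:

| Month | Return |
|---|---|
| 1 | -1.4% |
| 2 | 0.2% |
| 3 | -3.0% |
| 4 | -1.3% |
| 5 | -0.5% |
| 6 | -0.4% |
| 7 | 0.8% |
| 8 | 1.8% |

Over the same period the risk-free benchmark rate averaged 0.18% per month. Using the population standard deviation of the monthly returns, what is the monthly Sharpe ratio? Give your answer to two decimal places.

r̄ = (-1.4 + 0.2 − 3 − 1.3 − 0.5 − 0.4 + 0.8 + 1.8) / 8 = -3.80 / 8 = -0.4750%
Σ(r − r̄)² = (-1.4 − (-0.4750))² + (0.2 − (-0.4750))² + … = 15.1750
population σ = √(15.1750 / 8) = √1.8969 = 1.3773%
Sharpe = (r̄ − rf) / σ = (-0.4750 − 0.18) / 1.3773 = -0.6550 / 1.3773 = -0.4756

-0.48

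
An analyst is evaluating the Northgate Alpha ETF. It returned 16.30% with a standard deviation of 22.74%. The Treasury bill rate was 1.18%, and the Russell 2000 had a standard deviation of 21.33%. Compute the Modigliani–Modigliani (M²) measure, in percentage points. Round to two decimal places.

15.36

Sharpe = (Rp − Rf) / σp = (16.30% − 1.18%) / 22.74% = 0.6649
M² = Rf + Sharpe × σm = 1.18% + 0.6649 × 21.33% = 15.3623%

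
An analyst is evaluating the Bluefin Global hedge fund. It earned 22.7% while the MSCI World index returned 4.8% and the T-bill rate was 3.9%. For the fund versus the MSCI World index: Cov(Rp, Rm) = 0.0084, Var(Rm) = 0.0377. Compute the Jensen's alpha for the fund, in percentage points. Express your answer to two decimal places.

18.60

β = Cov / Var = 0.0084 / 0.0377 = 0.2228
E[R] = Rf + β(Rm − Rf) = 3.9% + 0.2228 × (4.8% − 3.9%) = 4.1005%
α = Rp − E[R] = 22.7% − 4.1005% = 18.5995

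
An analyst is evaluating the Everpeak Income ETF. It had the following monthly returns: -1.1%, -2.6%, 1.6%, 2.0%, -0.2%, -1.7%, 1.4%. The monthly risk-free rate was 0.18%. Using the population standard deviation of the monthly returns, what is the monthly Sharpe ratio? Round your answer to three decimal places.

r̄ = (-1.1 − 2.6 + 1.6 + 2 − 0.2 − 1.7 + 1.4) / 7 = -0.0857%
Σ(r − r̄)² = 19.3686; population σ = √(19.3686/7) = 1.6634%
Sharpe = (r̄ − rf) / σ = (-0.0857 − 0.18) / 1.6634 = -0.2657 / 1.6634 = -0.1597

-0.160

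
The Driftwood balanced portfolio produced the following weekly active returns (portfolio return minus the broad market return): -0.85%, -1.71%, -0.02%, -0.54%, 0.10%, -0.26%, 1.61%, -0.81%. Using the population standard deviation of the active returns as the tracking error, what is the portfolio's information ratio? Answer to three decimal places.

-0.344

μ = (-0.85 − 1.71 − 0.02 − 0.54 + 0.1 − 0.26 + 1.61 − 0.81) / 8 = -2.480 / 8 = -0.3100%
Σ(r − μ)² = (-0.85 − (-0.3100))² + (-1.71 − (-0.3100))² + … = 6.4956
population σ = √(6.4956 / 8) = √0.8120 = 0.9011%
IR = μ / tracking error = -0.3100 / 0.9011 = -0.3440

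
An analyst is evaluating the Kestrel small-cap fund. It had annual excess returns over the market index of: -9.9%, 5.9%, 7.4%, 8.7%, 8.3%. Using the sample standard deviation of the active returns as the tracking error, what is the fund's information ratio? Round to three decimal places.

μ = (-9.9 + 5.9 + 7.4 + 8.7 + 8.3) / 5 = 20.40 / 5 = 4.0800%
Σ(r − μ)² = (-9.9 − 4.0800)² + (5.9 − 4.0800)² + (7.4 − 4.0800)² + … = 248.9280
σ = √[248.9280 / 4] = 7.8887%
IR = μ / tracking error = 4.0800 / 7.8887 = 0.5172

0.517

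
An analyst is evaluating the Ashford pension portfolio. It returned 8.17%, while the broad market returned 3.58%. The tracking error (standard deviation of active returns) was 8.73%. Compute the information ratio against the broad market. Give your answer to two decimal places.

0.53

IR = (Rp − Rb) / TE = (8.17% − 3.58%) / 8.73% = 4.59% / 8.73% = 0.5258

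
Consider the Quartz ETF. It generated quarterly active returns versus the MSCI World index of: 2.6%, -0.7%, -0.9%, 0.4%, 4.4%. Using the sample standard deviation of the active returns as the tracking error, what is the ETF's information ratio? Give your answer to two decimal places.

0.51

μ = (2.6 − 0.7 − 0.9 + 0.4 + 4.4) / 5 = 1.1600%
Σ(r − μ)² = 20.8520; sample σ = √(20.8520/4) = 2.2832%
IR = μ / tracking error = 1.1600 / 2.2832 = 0.5081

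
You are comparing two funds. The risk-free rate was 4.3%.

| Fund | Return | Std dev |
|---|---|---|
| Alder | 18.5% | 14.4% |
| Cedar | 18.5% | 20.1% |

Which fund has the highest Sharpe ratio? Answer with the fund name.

Alder

Alder: Sharpe ratio = (18.5% − 4.3%) / 14.4% = 0.986
Cedar: Sharpe ratio = (18.5% − 4.3%) / 20.1% = 0.706
Highest: Alder (0.986).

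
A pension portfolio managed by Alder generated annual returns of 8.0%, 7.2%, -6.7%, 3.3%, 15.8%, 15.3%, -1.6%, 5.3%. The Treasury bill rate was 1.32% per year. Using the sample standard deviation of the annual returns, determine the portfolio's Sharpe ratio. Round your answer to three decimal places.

Mean return μ = 46.60 / 8 = 5.8250%
Sample σ = √[Σ(r − μ)² / 7] = √[414.5550 / 7] = √59.2221 = 7.6956%
Sharpe = (μ − rf) / σ = (5.8250 − 1.32) / 7.6956 = 4.5050 / 7.6956 = 0.5854

0.585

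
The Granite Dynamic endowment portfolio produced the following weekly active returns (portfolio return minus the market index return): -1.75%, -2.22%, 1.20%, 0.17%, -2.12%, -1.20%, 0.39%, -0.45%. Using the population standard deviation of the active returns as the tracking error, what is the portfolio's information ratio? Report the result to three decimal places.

r̄ = (-1.75 − 2.22 + 1.2 + 0.17 − 2.12 − 1.2 + 0.39 − 0.45) / 8 = -5.980 / 8 = -0.7475%
Population σ = √[Σ(r − r̄)² / 8] = √[11.2788 / 8] = √1.4099 = 1.1874%
IR = r̄ / tracking error = -0.7475 / 1.1874 = -0.6295

-0.630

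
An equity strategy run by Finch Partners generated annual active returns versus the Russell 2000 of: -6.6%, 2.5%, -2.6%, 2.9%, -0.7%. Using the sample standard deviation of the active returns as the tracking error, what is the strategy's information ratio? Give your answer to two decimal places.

μ = (-6.6 + 2.5 − 2.6 + 2.9 − 0.7) / 5 = -4.50 / 5 = -0.9000%
Sample σ = √[Σ(r − μ)² / 4] = √[61.4200 / 4] = √15.3550 = 3.9185%
IR = μ / tracking error = -0.9000 / 3.9185 = -0.2297

-0.23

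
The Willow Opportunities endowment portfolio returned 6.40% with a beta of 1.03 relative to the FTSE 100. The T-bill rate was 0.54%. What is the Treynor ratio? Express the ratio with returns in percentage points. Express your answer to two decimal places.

Treynor = (Rp − Rf) / β = (6.40% − 0.54%) / 1.03 = 5.86 / 1.03 = 5.6893

5.69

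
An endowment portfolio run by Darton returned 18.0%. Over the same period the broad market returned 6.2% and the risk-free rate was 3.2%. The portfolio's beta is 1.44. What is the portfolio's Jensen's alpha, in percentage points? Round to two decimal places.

10.48

CAPM expected return = Rf + β(Rm − Rf) = 3.2% + 1.44 × (6.2% − 3.2%) = 3.2 + 1.44 × 3.00 = 7.5200%
Jensen's α = Rp − E[R] = 18.0% − 7.5200% = 10.4800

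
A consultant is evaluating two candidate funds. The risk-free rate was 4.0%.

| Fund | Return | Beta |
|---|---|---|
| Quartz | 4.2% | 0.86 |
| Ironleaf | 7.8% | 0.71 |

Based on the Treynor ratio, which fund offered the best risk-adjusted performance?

Quartz: Treynor = (4.2% − 4.0%) / 0.86 = 0.233
Ironleaf: Treynor = (7.8% − 4.0%) / 0.71 = 5.352
Highest: Ironleaf (5.352).

Ironleaf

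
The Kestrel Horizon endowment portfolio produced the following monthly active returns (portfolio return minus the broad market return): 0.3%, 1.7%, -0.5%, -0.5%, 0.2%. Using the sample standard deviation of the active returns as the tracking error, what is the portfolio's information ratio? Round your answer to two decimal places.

Mean return r̄ = 1.20 / 5 = 0.2400%
Sample std dev = √[3.2320 / 4] = 0.8989%
IR = r̄ / tracking error = 0.2400 / 0.8989 = 0.2670

0.27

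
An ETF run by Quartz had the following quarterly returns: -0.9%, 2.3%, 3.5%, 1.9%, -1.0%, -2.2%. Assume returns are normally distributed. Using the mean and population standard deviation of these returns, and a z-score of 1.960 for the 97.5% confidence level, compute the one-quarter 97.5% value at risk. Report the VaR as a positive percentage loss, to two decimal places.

Mean return μ = 3.60 / 6 = 0.6000%
Σ(r − μ)² = (-0.9 − 0.6000)² + (2.3 − 0.6000)² + … = 25.6400
population σ = √(25.6400 / 6) = √4.2733 = 2.0672%
VaR = −(μ − z·σ) = −(0.6000 − 1.960 × 2.0672) = −(-3.4517) = 3.4517%

3.45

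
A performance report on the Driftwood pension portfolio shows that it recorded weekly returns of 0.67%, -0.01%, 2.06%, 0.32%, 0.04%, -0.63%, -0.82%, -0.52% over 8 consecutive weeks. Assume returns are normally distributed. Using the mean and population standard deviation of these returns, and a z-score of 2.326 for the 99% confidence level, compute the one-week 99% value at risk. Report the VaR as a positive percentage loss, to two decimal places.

1.87

r̄ = (0.67 − 0.01 + 2.06 + 0.32 + 0.04 − 0.63 − 0.82 − 0.52) / 8 = 0.1388%
Population σ = √[Σ(r − r̄)² / 8] = √[5.9823 / 8] = √0.7478 = 0.8648%
VaR = −(r̄ − z·σ) = −(0.1388 − 2.326 × 0.8648) = −(-1.8727) = 1.8727%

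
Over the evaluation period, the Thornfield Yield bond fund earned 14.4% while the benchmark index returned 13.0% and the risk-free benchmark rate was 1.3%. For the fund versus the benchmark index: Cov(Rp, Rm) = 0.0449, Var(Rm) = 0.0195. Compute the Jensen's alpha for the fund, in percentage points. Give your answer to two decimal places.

β = Cov / Var = 0.0449 / 0.0195 = 2.3026
E[R] = Rf + β(Rm − Rf) = 1.3% + 2.3026 × (13.0% − 1.3%) = 28.2404%
α = Rp − E[R] = 14.4% − 28.2404% = -13.8404

-13.84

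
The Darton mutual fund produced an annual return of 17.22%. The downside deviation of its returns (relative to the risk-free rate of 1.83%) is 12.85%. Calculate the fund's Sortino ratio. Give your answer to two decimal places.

Sortino = (Rp − Rf) / σd = (17.22% − 1.83%) / 12.85% = 15.39% / 12.85% = 1.1977

1.20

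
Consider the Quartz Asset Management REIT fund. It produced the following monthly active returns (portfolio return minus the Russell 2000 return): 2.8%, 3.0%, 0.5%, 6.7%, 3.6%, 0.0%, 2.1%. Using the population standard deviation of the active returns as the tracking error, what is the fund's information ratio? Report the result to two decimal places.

Mean return r̄ = 18.70 / 7 = 2.6714%
Σ(r − r̄)² = (2.8 − 2.6714)² + (3 − 2.6714)² + (0.5 − 2.6714)² + … = 29.3943
σ = √[29.3943 / 7] = 2.0492%
IR = r̄ / tracking error = 2.6714 / 2.0492 = 1.3036

1.30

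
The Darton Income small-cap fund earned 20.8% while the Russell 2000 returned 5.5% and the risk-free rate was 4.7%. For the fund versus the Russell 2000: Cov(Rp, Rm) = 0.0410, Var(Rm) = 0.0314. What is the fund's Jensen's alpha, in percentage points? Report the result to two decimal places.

β = Cov / Var = 0.0410 / 0.0314 = 1.3057
E[R] = Rf + β(Rm − Rf) = 4.7% + 1.3057 × (5.5% − 4.7%) = 5.7446%
α = Rp − E[R] = 20.8% − 5.7446% = 15.0554

15.06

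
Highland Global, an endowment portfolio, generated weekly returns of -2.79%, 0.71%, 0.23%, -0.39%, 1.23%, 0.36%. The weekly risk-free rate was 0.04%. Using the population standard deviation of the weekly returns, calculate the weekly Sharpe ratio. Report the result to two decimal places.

r̄ = (-2.79 + 0.71 + 0.23 − 0.39 + 1.23 + 0.36) / 6 = -0.650 / 6 = -0.1083%
Σ(r − r̄)² = (-2.79 − (-0.1083))² + (0.71 − (-0.1083))² + (0.23 − (-0.1083))² + … = 10.0653
population σ = √(10.0653 / 6) = √1.6776 = 1.2952%
Sharpe = (r̄ − rf) / σ = (-0.1083 − 0.04) / 1.2952 = -0.1483 / 1.2952 = -0.1145

-0.11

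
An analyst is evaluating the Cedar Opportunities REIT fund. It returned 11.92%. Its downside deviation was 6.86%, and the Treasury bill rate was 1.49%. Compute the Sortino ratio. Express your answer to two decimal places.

1.52

Sortino = (Rp − Rf) / σd = (11.92% − 1.49%) / 6.86% = 10.43% / 6.86% = 1.5204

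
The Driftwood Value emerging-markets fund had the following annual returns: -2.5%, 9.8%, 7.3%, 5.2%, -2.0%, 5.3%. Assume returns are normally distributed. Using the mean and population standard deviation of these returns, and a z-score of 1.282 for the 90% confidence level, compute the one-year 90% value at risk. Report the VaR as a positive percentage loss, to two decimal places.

2.02

μ = (-2.5 + 9.8 + 7.3 + 5.2 − 2 + 5.3) / 6 = 3.8500%
Population σ = √[Σ(r − μ)² / 6] = √[125.7750 / 6] = √20.9625 = 4.5785%
VaR = −(μ − z·σ) = −(3.8500 − 1.282 × 4.5785) = −(-2.0196) = 2.0196%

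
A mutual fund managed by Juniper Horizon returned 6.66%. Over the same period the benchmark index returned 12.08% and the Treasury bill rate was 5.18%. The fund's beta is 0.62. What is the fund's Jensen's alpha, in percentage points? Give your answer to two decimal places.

CAPM expected return = Rf + β(Rm − Rf) = 5.18% + 0.62 × (12.08% − 5.18%) = 5.18 + 0.62 × 6.90 = 9.4580%
Jensen's α = Rp − E[R] = 6.66% − 9.4580% = -2.7980

-2.80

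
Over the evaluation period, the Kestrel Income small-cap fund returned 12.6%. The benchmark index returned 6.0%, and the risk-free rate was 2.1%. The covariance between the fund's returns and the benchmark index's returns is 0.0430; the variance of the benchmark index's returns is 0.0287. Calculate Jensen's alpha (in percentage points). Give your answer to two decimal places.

4.66

β = Cov / Var = 0.0430 / 0.0287 = 1.4983
E[R] = Rf + β(Rm − Rf) = 2.1% + 1.4983 × (6.0% − 2.1%) = 7.9434%
α = Rp − E[R] = 12.6% − 7.9434% = 4.6566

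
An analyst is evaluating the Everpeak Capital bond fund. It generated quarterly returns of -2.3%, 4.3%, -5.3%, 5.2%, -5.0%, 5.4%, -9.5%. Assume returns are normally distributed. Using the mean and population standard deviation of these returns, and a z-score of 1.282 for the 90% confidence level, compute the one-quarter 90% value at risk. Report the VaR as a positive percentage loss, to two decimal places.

r̄ = (-2.3 + 4.3 − 5.3 + 5.2 − 5 + 5.4 − 9.5) / 7 = -1.0286%
Population σ = √[Σ(r − r̄)² / 7] = √[215.9143 / 7] = √30.8449 = 5.5538%
VaR = −(r̄ − z·σ) = −(-1.0286 − 1.282 × 5.5538) = −(-8.1486) = 8.1486%

8.15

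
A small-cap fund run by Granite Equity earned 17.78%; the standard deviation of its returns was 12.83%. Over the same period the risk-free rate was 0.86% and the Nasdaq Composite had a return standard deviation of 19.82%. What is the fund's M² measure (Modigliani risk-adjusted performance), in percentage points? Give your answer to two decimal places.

Sharpe = (Rp − Rf) / σp = (17.78% − 0.86%) / 12.83% = 1.3188
M² = Rf + Sharpe × σm = 0.86% + 1.3188 × 19.82% = 26.9986%

27.00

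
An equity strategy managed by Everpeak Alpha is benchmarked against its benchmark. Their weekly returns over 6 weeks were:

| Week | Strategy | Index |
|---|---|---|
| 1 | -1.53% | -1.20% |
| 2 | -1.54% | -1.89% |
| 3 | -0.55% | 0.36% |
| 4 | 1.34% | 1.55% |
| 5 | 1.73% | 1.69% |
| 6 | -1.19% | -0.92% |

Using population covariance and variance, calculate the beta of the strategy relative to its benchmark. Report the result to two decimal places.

r̄p = -0.2900%,  r̄m = -0.0683%
Cov = Σ(rp − r̄p)(rm − r̄m) / 6 = 1.7542
Var(rm) = Σ(rm − r̄m)² / 6 = 1.8698
β = Cov / Var = 1.7542 / 1.8698 = 0.9382

0.94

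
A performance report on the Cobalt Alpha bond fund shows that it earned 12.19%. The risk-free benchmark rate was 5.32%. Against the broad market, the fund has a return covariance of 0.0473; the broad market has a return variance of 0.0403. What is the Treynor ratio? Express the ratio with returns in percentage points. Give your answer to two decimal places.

β = Cov / Var = 0.0473 / 0.0403 = 1.1737
Treynor = (Rp − Rf) / β = (12.19% − 5.32%) / 1.1737 = 6.87 / 1.1737 = 5.8533

5.85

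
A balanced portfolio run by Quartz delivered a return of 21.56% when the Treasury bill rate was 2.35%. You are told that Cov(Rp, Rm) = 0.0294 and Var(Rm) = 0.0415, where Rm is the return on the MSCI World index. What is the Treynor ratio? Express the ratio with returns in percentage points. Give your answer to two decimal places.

β = Cov / Var = 0.0294 / 0.0415 = 0.7084
Treynor = (Rp − Rf) / β = (21.56% − 2.35%) / 0.7084 = 19.21 / 0.7084 = 27.1174

27.12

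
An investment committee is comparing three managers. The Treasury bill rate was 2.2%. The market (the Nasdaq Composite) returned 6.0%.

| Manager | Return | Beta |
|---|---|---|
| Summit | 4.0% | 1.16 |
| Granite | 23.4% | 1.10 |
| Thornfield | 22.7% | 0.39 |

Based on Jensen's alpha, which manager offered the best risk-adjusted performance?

Thornfield

Summit: α = 4.0% − [2.2% + 1.16 × (6.0% − 2.2%)] = -2.608
Granite: α = 23.4% − [2.2% + 1.10 × (6.0% − 2.2%)] = 17.020
Thornfield: α = 22.7% − [2.2% + 0.39 × (6.0% − 2.2%)] = 19.018
Highest: Thornfield (19.018).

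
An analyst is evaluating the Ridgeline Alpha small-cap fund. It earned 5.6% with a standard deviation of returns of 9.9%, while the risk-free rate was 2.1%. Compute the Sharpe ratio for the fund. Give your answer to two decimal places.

Sharpe = (Rp − Rf) / σp = (5.6% − 2.1%) / 9.9% = 3.50% / 9.9% = 0.3535

0.35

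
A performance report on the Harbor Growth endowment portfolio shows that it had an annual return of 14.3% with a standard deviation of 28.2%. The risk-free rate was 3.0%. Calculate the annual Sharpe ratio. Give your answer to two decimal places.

0.40

Sharpe = (Rp − Rf) / σp = (14.3% − 3.0%) / 28.2% = 11.30% / 28.2% = 0.4007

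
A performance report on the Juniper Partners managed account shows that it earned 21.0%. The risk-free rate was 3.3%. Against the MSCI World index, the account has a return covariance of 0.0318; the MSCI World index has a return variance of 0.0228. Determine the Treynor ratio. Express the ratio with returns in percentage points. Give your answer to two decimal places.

12.69

β = Cov / Var = 0.0318 / 0.0228 = 1.3947
Treynor = (Rp − Rf) / β = (21.0% − 3.3%) / 1.3947 = 17.70 / 1.3947 = 12.6909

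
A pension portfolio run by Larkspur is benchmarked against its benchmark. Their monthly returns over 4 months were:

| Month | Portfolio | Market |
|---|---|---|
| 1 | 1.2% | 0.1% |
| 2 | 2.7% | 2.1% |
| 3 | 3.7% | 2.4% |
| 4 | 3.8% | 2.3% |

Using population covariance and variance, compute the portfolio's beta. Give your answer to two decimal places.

r̄p = 2.8500%,  r̄m = 1.7250%
Cov = Σ(rp − r̄p)(rm − r̄m) / 4 = 0.9363
Var(rm) = Σ(rm − r̄m)² / 4 = 0.8919
β = Cov / Var = 0.9363 / 0.8919 = 1.0498

1.05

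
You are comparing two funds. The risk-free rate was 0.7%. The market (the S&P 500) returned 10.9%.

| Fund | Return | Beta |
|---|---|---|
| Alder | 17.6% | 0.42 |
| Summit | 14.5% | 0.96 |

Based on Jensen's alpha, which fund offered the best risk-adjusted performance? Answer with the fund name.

Alder: α = 17.6% − [0.7% + 0.42 × (10.9% − 0.7%)] = 12.616
Summit: α = 14.5% − [0.7% + 0.96 × (10.9% − 0.7%)] = 4.008
Highest: Alder (12.616).

Alder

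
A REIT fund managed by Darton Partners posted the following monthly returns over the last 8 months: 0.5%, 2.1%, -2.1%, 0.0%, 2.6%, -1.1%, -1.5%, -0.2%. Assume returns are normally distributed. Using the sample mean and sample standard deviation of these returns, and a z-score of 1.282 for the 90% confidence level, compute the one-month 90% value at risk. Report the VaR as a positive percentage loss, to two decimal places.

r̄ = (0.5 + 2.1 − 2.1 + 0 + 2.6 − 1.1 − 1.5 − 0.2) / 8 = 0.30 / 8 = 0.0375%
Sample std dev = √[19.3188 / 7] = 1.6613%
VaR = −(r̄ − z·σ) = −(0.0375 − 1.282 × 1.6613) = −(-2.0923) = 2.0923%

2.09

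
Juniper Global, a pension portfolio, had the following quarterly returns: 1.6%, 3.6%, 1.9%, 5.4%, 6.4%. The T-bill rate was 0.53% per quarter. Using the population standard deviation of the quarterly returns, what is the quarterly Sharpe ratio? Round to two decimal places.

1.72

r̄ = (1.6 + 3.6 + 1.9 + 5.4 + 6.4) / 5 = 18.90 / 5 = 3.7800%
Σ(r − r̄)² = (1.6 − 3.7800)² + (3.6 − 3.7800)² + … = 17.8080
population σ = √(17.8080 / 5) = √3.5616 = 1.8872%
Sharpe = (r̄ − rf) / σ = (3.7800 − 0.53) / 1.8872 = 3.2500 / 1.8872 = 1.7221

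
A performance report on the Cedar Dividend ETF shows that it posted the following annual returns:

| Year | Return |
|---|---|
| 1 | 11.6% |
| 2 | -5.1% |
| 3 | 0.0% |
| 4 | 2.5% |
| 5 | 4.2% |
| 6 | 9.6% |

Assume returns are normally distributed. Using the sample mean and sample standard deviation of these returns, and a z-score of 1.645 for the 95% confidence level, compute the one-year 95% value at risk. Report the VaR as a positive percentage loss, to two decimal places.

r̄ = (11.6 − 5.1 + 0 + 2.5 + 4.2 + 9.6) / 6 = 22.80 / 6 = 3.8000%
Σ(r − r̄)² = (11.6 − 3.8000)² + (-5.1 − 3.8000)² + … = 189.9800
sample σ = √(189.9800 / 5) = √37.9960 = 6.1641%
VaR = −(r̄ − z·σ) = −(3.8000 − 1.645 × 6.1641) = −(-6.3399) = 6.3399%

6.34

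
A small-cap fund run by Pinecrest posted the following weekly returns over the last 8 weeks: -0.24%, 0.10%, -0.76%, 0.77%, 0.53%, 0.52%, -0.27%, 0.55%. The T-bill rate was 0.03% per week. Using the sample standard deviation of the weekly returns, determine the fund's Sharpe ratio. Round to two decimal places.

Mean return r̄ = 1.200 / 8 = 0.1500%
Σ(r − r̄)² = 1.9848; sample σ = √(1.9848/7) = 0.5325%
Sharpe = (r̄ − rf) / σ = (0.1500 − 0.03) / 0.5325 = 0.1200 / 0.5325 = 0.2254

0.23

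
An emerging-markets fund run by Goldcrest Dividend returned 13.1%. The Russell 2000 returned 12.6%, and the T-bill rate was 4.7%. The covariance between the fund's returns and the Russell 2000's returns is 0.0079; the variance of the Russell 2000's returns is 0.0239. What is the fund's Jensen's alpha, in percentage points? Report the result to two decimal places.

β = Cov / Var = 0.0079 / 0.0239 = 0.3305
E[R] = Rf + β(Rm − Rf) = 4.7% + 0.3305 × (12.6% − 4.7%) = 7.3110%
α = Rp − E[R] = 13.1% − 7.3110% = 5.7890

5.79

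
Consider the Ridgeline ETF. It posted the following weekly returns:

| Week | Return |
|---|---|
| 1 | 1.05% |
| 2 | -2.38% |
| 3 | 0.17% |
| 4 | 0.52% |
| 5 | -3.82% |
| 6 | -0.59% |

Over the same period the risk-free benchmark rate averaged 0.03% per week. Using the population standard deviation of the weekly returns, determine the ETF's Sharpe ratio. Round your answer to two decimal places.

-0.51

Mean return r̄ = -5.050 / 6 = -0.8417%
Σ(r − r̄)² = 17.7563; population σ = √(17.7563/6) = 1.7203%
Sharpe = (r̄ − rf) / σ = (-0.8417 − 0.03) / 1.7203 = -0.8717 / 1.7203 = -0.5067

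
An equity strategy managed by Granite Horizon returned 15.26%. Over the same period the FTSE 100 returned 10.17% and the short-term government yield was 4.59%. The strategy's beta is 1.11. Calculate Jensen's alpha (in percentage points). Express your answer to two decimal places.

CAPM expected return = Rf + β(Rm − Rf) = 4.59% + 1.11 × (10.17% − 4.59%) = 4.59 + 1.11 × 5.58 = 10.7838%
Jensen's α = Rp − E[R] = 15.26% − 10.7838% = 4.4762

4.48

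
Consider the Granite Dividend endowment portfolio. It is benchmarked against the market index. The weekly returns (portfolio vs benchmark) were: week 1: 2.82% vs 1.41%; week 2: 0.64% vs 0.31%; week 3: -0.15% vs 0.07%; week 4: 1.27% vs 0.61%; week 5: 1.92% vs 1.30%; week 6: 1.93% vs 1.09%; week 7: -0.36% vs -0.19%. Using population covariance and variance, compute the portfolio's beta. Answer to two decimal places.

1.83

r̄p = 1.1529%,  r̄m = 0.6571%
Cov = Σ(rp − r̄p)(rm − r̄m) / 7 = 0.6148
Var(rm) = Σ(rm − r̄m)² / 7 = 0.3361
β = Cov / Var = 0.6148 / 0.3361 = 1.8292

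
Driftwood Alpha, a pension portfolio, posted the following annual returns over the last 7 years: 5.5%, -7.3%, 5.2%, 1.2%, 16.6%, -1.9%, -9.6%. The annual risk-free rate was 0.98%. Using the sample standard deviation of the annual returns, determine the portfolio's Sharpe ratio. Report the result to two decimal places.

0.05

Mean return μ = 9.70 / 7 = 1.3857%
Sample std dev = √[469.9086 / 6] = 8.8498%
Sharpe = (μ − rf) / σ = (1.3857 − 0.98) / 8.8498 = 0.4057 / 8.8498 = 0.0458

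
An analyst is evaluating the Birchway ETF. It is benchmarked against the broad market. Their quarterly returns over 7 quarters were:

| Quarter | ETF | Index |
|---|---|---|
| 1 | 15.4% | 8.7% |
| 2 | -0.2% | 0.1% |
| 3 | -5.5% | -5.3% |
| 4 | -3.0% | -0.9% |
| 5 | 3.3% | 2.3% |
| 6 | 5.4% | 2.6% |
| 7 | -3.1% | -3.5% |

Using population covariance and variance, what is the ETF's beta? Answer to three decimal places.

1.511

r̄p = 1.7571%,  r̄m = 0.5714%
Cov = Σ(rp − r̄p)(rm − r̄m) / 7 = 27.3231
Var(rm) = Σ(rm − r̄m)² / 7 = 18.0878
β = Cov / Var = 27.3231 / 18.0878 = 1.5106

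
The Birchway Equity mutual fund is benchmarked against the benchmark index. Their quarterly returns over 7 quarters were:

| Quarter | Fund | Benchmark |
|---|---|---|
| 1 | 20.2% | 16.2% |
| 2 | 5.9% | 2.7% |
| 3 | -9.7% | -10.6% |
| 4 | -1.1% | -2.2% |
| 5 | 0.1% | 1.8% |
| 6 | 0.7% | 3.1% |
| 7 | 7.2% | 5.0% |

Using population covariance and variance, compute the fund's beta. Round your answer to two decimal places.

1.12

r̄p = 3.3286%,  r̄m = 2.2857%
Cov = Σ(rp − r̄p)(rm − r̄m) / 7 = 61.9290
Var(rm) = Σ(rm − r̄m)² / 7 = 55.4584
β = Cov / Var = 61.9290 / 55.4584 = 1.1167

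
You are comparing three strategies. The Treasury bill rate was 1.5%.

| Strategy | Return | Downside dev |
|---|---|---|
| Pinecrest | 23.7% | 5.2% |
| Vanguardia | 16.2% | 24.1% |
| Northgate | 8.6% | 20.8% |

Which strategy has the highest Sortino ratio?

Pinecrest

Pinecrest: Sortino ratio = (23.7% − 1.5%) / 5.2% = 4.269
Vanguardia: Sortino ratio = (16.2% − 1.5%) / 24.1% = 0.610
Northgate: Sortino ratio = (8.6% − 1.5%) / 20.8% = 0.341
Highest: Pinecrest (4.269).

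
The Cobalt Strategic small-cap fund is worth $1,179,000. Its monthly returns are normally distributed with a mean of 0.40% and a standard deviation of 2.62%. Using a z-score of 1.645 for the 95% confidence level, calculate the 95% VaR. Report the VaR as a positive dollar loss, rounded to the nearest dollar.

Return at the 95% tail: μ − z·σ = 0.40% − 1.645 × 2.62% = 0.4 − 4.3099 = -3.9099%
VaR = −(-3.9099%) × $1,179,000 = 3.9099% × $1,179,000 = $46,098

$46,098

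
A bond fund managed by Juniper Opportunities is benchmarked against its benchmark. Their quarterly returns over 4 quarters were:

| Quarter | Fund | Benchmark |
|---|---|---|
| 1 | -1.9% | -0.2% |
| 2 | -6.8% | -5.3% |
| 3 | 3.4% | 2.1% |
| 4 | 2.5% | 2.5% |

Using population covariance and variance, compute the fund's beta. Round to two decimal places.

r̄p = -0.7000%,  r̄m = -0.2250%
Cov = Σ(rp − r̄p)(rm − r̄m) / 4 = 12.2950
Var(rm) = Σ(rm − r̄m)² / 4 = 9.6469
β = Cov / Var = 12.2950 / 9.6469 = 1.2745

1.27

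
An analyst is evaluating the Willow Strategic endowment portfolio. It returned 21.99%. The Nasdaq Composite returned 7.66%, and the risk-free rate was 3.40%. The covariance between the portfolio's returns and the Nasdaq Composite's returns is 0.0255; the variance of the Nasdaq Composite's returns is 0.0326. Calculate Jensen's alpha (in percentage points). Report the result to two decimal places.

β = Cov / Var = 0.0255 / 0.0326 = 0.7822
E[R] = Rf + β(Rm − Rf) = 3.40% + 0.7822 × (7.66% − 3.40%) = 6.7322%
α = Rp − E[R] = 21.99% − 6.7322% = 15.2578

15.26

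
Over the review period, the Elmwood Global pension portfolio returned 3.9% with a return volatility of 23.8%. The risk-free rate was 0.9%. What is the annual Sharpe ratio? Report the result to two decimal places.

Sharpe = (Rp − Rf) / σp = (3.9% − 0.9%) / 23.8% = 3.00% / 23.8% = 0.1261

0.13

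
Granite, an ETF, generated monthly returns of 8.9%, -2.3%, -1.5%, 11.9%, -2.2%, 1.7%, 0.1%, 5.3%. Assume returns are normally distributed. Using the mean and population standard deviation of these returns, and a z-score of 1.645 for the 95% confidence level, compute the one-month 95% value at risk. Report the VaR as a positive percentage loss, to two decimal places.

5.57

Mean return r̄ = 21.90 / 8 = 2.7375%
Population σ = √[Σ(r − r̄)² / 8] = √[204.2388 / 8] = √25.5299 = 5.0527%
VaR = −(r̄ − z·σ) = −(2.7375 − 1.645 × 5.0527) = −(-5.5742) = 5.5742%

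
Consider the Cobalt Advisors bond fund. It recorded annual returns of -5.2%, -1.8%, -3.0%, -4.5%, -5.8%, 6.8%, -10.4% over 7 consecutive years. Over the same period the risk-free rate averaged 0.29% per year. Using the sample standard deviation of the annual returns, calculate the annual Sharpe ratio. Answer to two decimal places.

-0.70

r̄ = (-5.2 − 1.8 − 3 − 4.5 − 5.8 + 6.8 − 10.4) / 7 = -23.90 / 7 = -3.4143%
Sample σ = √[Σ(r − r̄)² / 6] = √[165.9686 / 6] = √27.6614 = 5.2594%
Sharpe = (r̄ − rf) / σ = (-3.4143 − 0.29) / 5.2594 = -3.7043 / 5.2594 = -0.7043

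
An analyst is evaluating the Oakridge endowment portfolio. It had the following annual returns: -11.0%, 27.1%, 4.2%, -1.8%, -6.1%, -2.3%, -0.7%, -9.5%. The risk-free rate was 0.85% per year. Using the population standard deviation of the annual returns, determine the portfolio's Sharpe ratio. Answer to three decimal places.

-0.077

r̄ = (-11 + 27.1 + 4.2 − 1.8 − 6.1 − 2.3 − 0.7 − 9.5) / 8 = -0.0125%
Population std dev = √[1009.5288 / 8] = 11.2335%
Sharpe = (r̄ − rf) / σ = (-0.0125 − 0.85) / 11.2335 = -0.8625 / 11.2335 = -0.0768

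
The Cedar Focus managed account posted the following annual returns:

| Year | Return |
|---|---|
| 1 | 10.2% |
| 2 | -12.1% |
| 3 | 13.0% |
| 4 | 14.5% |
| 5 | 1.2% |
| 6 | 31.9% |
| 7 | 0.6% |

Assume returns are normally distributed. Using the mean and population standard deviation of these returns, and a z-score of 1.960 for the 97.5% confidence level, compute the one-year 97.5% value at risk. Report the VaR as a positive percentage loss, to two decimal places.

r̄ = (10.2 − 12.1 + 13 + 14.5 + 1.2 + 31.9 + 0.6) / 7 = 59.30 / 7 = 8.4714%
Population σ = √[Σ(r − r̄)² / 7] = √[1146.7543 / 7] = √163.8220 = 12.7993%
VaR = −(r̄ − z·σ) = −(8.4714 − 1.960 × 12.7993) = −(-16.6152) = 16.6152%

16.62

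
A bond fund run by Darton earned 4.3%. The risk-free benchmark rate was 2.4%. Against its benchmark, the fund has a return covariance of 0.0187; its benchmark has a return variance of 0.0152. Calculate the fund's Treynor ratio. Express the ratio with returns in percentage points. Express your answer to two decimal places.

β = Cov / Var = 0.0187 / 0.0152 = 1.2303
Treynor = (Rp − Rf) / β = (4.3% − 2.4%) / 1.2303 = 1.90 / 1.2303 = 1.5443

1.54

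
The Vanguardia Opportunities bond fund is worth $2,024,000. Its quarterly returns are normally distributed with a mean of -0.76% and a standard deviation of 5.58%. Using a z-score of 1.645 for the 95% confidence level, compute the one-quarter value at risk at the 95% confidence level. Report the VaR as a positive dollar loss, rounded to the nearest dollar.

$201,167

Return at the 95% tail: μ − z·σ = -0.76% − 1.645 × 5.58% = -0.76 − 9.1791 = -9.9391%
VaR = −(-9.9391%) × $2,024,000 = 9.9391% × $2,024,000 = $201,167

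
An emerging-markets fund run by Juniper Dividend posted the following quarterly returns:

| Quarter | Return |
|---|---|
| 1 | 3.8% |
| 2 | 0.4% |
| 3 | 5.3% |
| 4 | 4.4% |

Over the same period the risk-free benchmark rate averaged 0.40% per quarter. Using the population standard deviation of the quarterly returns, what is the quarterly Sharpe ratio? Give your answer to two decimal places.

μ = (3.8 + 0.4 + 5.3 + 4.4) / 4 = 13.90 / 4 = 3.4750%
Population σ = √[Σ(r − μ)² / 4] = √[13.7475 / 4] = √3.4369 = 1.8539%
Sharpe = (μ − rf) / σ = (3.4750 − 0.4) / 1.8539 = 3.0750 / 1.8539 = 1.6587

1.66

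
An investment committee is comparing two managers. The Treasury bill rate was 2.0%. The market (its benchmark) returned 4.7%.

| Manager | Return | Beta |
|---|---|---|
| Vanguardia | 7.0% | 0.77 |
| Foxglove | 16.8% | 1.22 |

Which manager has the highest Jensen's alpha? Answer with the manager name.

Foxglove

Vanguardia: α = 7.0% − [2.0% + 0.77 × (4.7% − 2.0%)] = 2.921
Foxglove: α = 16.8% − [2.0% + 1.22 × (4.7% − 2.0%)] = 11.506
Highest: Foxglove (11.506).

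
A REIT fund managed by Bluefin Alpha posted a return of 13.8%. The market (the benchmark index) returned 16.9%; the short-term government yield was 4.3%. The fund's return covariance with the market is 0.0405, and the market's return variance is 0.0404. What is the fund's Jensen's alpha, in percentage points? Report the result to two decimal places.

β = Cov / Var = 0.0405 / 0.0404 = 1.0025
E[R] = Rf + β(Rm − Rf) = 4.3% + 1.0025 × (16.9% − 4.3%) = 16.9315%
α = Rp − E[R] = 13.8% − 16.9315% = -3.1315

-3.13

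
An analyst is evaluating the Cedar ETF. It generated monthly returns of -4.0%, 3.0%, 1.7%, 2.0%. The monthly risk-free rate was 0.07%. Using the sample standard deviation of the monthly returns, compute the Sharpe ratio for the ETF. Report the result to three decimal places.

0.191

μ = (-4 + 3 + 1.7 + 2) / 4 = 0.6750%
Σ(r − μ)² = 30.0675; sample σ = √(30.0675/3) = 3.1658%
Sharpe = (μ − rf) / σ = (0.6750 − 0.07) / 3.1658 = 0.6050 / 3.1658 = 0.1911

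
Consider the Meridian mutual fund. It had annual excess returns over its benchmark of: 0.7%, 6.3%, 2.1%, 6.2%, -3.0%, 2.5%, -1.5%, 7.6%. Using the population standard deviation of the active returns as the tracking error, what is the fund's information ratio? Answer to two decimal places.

r̄ = (0.7 + 6.3 + 2.1 + 6.2 − 3 + 2.5 − 1.5 + 7.6) / 8 = 20.90 / 8 = 2.6125%
Population σ = √[Σ(r − r̄)² / 8] = √[103.6888 / 8] = √12.9611 = 3.6002%
IR = r̄ / tracking error = 2.6125 / 3.6002 = 0.7257

0.73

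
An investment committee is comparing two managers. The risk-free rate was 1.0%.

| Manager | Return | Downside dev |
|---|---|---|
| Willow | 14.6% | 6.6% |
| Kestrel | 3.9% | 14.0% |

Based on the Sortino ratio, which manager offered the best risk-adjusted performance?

Willow

Willow: Sortino ratio = (14.6% − 1.0%) / 6.6% = 2.061
Kestrel: Sortino ratio = (3.9% − 1.0%) / 14.0% = 0.207
Highest: Willow (2.061).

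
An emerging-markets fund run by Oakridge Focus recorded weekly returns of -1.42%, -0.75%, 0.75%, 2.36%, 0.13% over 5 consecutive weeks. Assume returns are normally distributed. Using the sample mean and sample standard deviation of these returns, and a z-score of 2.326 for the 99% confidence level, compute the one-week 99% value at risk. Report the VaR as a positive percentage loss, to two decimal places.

3.18

r̄ = (-1.42 − 0.75 + 0.75 + 2.36 + 0.13) / 5 = 0.2140%
Σ(r − r̄)² = (-1.42 − 0.2140)² + (-0.75 − 0.2140)² + … = 8.4989
sample σ = √(8.4989 / 4) = √2.1247 = 1.4576%
VaR = −(r̄ − z·σ) = −(0.2140 − 2.326 × 1.4576) = −(-3.1764) = 3.1764%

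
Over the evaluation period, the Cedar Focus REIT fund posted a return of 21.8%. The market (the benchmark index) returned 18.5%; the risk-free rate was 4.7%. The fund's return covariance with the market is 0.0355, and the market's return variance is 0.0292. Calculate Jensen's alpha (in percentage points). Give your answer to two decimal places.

β = Cov / Var = 0.0355 / 0.0292 = 1.2158
E[R] = Rf + β(Rm − Rf) = 4.7% + 1.2158 × (18.5% − 4.7%) = 21.4780%
α = Rp − E[R] = 21.8% − 21.4780% = 0.3220

0.32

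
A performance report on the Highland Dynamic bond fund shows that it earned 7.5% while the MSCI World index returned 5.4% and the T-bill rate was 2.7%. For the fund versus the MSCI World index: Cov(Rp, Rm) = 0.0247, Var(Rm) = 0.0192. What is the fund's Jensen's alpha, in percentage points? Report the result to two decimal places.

1.33

β = Cov / Var = 0.0247 / 0.0192 = 1.2865
E[R] = Rf + β(Rm − Rf) = 2.7% + 1.2865 × (5.4% − 2.7%) = 6.1736%
α = Rp − E[R] = 7.5% − 6.1736% = 1.3264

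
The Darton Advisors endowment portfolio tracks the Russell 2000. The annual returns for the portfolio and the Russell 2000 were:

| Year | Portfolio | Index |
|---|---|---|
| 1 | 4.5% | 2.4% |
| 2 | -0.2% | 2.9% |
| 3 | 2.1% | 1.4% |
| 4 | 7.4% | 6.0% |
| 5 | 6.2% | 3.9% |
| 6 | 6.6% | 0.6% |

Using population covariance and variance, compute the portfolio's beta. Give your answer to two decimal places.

r̄p = 4.4333%,  r̄m = 2.8667%
Cov = Σ(rp − r̄p)(rm − r̄m) / 6 = 1.5744
Var(rm) = Σ(rm − r̄m)² / 6 = 3.0656
β = Cov / Var = 1.5744 / 3.0656 = 0.5136

0.51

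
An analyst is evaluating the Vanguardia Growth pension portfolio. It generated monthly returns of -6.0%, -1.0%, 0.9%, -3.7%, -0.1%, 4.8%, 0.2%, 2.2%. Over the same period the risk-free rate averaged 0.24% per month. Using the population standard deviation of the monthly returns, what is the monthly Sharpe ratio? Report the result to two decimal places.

-0.18

r̄ = (-6 − 1 + 0.9 − 3.7 − 0.1 + 4.8 + 0.2 + 2.2) / 8 = -0.3375%
Population std dev = √[78.5188 / 8] = 3.1329%
Sharpe = (r̄ − rf) / σ = (-0.3375 − 0.24) / 3.1329 = -0.5775 / 3.1329 = -0.1843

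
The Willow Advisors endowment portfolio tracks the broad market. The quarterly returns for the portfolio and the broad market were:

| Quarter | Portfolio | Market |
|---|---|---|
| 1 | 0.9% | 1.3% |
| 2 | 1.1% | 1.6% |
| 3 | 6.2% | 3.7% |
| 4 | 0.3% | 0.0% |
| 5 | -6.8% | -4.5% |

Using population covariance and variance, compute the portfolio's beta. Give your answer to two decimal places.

1.49

r̄p = 0.3400%,  r̄m = 0.4200%
Cov = Σ(rp − r̄p)(rm − r̄m) / 5 = 11.1512
Var(rm) = Σ(rm − r̄m)² / 5 = 7.4616
β = Cov / Var = 11.1512 / 7.4616 = 1.4945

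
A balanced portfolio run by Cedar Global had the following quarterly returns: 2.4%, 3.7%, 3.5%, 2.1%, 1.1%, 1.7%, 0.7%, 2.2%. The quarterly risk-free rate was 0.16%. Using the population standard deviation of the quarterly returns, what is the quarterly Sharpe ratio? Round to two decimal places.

2.05

Mean return r̄ = 17.40 / 8 = 2.1750%
Σ(r − r̄)² = (2.4 − 2.1750)² + (3.7 − 2.1750)² + … = 7.6950
σ = √[7.6950 / 8] = 0.9808%
Sharpe = (r̄ − rf) / σ = (2.1750 − 0.16) / 0.9808 = 2.0150 / 0.9808 = 2.0544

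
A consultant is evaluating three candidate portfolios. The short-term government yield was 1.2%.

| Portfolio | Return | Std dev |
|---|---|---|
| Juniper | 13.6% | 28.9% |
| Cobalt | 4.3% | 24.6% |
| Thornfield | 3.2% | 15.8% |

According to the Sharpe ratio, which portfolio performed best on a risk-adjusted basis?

Juniper: Sharpe ratio = (13.6% − 1.2%) / 28.9% = 0.429
Cobalt: Sharpe ratio = (4.3% − 1.2%) / 24.6% = 0.126
Thornfield: Sharpe ratio = (3.2% − 1.2%) / 15.8% = 0.127
Highest: Juniper (0.429).

Juniper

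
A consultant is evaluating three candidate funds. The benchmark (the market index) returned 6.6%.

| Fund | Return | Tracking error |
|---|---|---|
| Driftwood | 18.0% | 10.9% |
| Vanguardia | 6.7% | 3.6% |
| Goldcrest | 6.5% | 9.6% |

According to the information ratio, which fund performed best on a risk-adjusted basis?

Driftwood: IR = (18.0% − 6.6%) / 10.9% = 1.046
Vanguardia: IR = (6.7% − 6.6%) / 3.6% = 0.028
Goldcrest: IR = (6.5% − 6.6%) / 9.6% = -0.010
Highest: Driftwood (1.046).

Driftwood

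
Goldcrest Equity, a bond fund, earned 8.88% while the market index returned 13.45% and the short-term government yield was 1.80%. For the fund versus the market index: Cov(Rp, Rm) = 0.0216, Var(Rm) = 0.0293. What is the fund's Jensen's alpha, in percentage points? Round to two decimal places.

-1.51

β = Cov / Var = 0.0216 / 0.0293 = 0.7372
E[R] = Rf + β(Rm − Rf) = 1.80% + 0.7372 × (13.45% − 1.80%) = 10.3884%
α = Rp − E[R] = 8.88% − 10.3884% = -1.5084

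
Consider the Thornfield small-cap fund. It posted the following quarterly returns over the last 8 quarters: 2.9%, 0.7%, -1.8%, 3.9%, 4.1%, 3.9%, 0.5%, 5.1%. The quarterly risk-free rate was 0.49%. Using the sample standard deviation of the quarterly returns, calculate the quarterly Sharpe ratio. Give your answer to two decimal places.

r̄ = (2.9 + 0.7 − 1.8 + 3.9 + 4.1 + 3.9 + 0.5 + 5.1) / 8 = 2.4125%
Σ(r − r̄)² = (2.9 − 2.4125)² + (0.7 − 2.4125)² + … = 39.0688
sample σ = √(39.0688 / 7) = √5.5813 = 2.3625%
Sharpe = (r̄ − rf) / σ = (2.4125 − 0.49) / 2.3625 = 1.9225 / 2.3625 = 0.8138

0.81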